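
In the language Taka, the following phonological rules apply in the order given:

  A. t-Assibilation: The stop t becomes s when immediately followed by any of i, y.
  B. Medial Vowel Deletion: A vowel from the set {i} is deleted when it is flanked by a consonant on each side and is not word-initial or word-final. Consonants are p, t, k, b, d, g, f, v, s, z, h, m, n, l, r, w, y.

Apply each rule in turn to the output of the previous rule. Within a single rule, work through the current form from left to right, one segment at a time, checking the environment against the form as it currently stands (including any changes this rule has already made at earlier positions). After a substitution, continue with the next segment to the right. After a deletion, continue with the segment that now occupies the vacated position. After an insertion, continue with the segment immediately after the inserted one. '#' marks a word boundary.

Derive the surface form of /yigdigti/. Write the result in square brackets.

A t-Assibilation: [yigdigti] → [yigdigsi]
B Medial Vowel Deletion: [yigdigsi] → [ygdgsi]

[ygdgsi]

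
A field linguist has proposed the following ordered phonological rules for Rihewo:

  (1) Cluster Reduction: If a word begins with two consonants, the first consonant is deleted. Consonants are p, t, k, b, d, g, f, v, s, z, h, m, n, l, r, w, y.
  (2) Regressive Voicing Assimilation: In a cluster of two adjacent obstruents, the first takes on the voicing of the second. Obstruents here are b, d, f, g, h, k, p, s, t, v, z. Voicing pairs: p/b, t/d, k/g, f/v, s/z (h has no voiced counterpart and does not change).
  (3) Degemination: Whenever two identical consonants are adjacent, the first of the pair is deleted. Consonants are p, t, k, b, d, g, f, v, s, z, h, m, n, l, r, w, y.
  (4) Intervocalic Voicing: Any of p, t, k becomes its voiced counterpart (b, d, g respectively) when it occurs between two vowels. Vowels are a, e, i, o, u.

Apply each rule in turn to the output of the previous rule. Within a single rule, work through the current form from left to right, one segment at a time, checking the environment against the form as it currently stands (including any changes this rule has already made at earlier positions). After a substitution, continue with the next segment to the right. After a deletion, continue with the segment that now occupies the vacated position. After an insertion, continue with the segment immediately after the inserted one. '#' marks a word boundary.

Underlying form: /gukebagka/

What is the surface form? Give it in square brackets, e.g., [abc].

[gugebaga]

(1) Cluster Reduction: no change — [gukebagka]
(2) Regressive Voicing Assimilation: [gukebagka] → [gukebakka]
(3) Degemination: [gukebakka] → [gukebaka]
(4) Intervocalic Voicing: [gukebaka] → [gugebaga]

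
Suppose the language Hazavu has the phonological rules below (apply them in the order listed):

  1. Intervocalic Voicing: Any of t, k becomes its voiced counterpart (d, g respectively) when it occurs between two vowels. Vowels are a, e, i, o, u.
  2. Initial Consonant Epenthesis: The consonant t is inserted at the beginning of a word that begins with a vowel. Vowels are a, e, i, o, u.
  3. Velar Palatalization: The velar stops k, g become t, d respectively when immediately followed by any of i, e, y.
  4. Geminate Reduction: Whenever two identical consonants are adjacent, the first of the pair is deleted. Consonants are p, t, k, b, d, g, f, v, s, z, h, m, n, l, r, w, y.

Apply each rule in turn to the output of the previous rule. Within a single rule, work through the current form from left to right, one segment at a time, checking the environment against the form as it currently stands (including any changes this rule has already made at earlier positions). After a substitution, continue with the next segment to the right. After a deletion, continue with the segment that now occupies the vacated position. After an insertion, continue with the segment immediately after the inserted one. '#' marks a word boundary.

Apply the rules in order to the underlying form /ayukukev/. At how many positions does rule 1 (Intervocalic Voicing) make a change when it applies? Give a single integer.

1 Intervocalic Voicing: [ayukukev] → [ayugugev]
2 Initial Consonant Epenthesis: [ayugugev] → [tayugugev]
3 Velar Palatalization: [tayugugev] → [tayugudev]
4 Geminate Reduction: no change — [tayugudev]
Rule 1 changed 2 position(s).

2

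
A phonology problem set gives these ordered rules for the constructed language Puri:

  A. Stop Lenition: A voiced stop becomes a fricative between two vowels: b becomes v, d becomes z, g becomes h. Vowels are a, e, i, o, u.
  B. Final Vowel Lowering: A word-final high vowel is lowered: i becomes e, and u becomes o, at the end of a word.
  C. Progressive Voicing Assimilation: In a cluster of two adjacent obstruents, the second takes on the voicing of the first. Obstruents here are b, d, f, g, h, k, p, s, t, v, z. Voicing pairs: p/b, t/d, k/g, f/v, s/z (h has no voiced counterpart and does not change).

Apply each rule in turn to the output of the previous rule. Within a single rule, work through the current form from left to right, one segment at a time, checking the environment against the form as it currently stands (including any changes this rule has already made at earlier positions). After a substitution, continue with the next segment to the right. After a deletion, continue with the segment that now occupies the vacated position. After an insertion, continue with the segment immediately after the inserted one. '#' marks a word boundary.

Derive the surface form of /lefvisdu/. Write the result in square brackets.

[leffisto]

A Stop Lenition: no change — [lefvisdu]
B Final Vowel Lowering: [lefvisdu] → [lefvisdo]
C Progressive Voicing Assimilation: [lefvisdo] → [leffisto]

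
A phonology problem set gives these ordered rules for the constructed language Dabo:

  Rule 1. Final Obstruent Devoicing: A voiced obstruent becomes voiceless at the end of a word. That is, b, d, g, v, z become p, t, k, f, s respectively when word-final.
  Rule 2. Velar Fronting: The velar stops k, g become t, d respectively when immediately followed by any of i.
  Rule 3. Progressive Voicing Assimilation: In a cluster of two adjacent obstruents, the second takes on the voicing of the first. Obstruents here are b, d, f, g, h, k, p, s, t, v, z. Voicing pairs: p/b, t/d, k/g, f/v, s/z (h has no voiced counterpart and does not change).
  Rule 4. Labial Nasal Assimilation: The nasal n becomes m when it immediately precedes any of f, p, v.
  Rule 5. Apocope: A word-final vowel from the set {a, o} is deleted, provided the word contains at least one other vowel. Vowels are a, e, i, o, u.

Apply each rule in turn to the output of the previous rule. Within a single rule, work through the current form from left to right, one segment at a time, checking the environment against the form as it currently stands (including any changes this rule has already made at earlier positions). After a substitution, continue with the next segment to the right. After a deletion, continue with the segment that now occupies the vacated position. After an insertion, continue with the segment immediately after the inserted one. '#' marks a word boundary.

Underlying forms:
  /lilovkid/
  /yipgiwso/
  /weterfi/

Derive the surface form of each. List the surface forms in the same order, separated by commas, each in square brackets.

[lilovdit], [yiptiws], [weterfi]

/lilovkid/:
  Rule 1 Final Obstruent Devoicing: [lilovkid] → [lilovkit]
  Rule 2 Velar Fronting: [lilovkit] → [lilovtit]
  Rule 3 Progressive Voicing Assimilation: [lilovtit] → [lilovdit]
  Rule 4 Labial Nasal Assimilation: no change — [lilovdit]
  Rule 5 Apocope: no change — [lilovdit]
/yipgiwso/:
  Rule 1 Final Obstruent Devoicing: no change — [yipgiwso]
  Rule 2 Velar Fronting: [yipgiwso] → [yipdiwso]
  Rule 3 Progressive Voicing Assimilation: [yipdiwso] → [yiptiwso]
  Rule 4 Labial Nasal Assimilation: no change — [yiptiwso]
  Rule 5 Apocope: [yiptiwso] → [yiptiws]
/weterfi/:
  Rule 1 Final Obstruent Devoicing: no change — [weterfi]
  Rule 2 Velar Fronting: no change — [weterfi]
  Rule 3 Progressive Voicing Assimilation: no change — [weterfi]
  Rule 4 Labial Nasal Assimilation: no change — [weterfi]
  Rule 5 Apocope: no change — [weterfi]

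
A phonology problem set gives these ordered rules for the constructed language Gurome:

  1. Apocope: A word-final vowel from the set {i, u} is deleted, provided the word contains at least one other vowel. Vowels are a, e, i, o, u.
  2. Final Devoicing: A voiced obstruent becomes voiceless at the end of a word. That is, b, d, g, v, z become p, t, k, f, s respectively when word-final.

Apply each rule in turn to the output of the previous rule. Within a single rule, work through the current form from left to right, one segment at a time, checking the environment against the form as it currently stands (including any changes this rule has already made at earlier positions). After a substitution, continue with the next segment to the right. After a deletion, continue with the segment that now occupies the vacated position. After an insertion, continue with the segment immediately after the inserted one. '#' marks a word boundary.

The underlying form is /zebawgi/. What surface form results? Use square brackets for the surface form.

1 Apocope: [zebawgi] → [zebawg]
2 Final Devoicing: [zebawg] → [zebawk]

[zebawk]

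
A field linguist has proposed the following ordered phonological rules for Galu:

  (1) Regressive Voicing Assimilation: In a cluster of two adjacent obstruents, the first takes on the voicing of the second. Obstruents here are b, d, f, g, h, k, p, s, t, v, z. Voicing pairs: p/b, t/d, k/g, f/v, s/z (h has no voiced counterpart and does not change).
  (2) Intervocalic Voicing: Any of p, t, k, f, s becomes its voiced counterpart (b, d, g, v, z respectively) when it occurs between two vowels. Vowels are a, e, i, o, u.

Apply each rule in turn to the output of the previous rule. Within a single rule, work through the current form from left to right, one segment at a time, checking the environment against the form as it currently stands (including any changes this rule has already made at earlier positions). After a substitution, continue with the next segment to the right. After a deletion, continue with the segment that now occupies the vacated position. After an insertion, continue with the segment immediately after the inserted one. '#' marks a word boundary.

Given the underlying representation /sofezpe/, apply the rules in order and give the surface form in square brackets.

(1) Regressive Voicing Assimilation: [sofezpe] → [sofespe]
(2) Intervocalic Voicing: [sofespe] → [sovespe]

[sovespe]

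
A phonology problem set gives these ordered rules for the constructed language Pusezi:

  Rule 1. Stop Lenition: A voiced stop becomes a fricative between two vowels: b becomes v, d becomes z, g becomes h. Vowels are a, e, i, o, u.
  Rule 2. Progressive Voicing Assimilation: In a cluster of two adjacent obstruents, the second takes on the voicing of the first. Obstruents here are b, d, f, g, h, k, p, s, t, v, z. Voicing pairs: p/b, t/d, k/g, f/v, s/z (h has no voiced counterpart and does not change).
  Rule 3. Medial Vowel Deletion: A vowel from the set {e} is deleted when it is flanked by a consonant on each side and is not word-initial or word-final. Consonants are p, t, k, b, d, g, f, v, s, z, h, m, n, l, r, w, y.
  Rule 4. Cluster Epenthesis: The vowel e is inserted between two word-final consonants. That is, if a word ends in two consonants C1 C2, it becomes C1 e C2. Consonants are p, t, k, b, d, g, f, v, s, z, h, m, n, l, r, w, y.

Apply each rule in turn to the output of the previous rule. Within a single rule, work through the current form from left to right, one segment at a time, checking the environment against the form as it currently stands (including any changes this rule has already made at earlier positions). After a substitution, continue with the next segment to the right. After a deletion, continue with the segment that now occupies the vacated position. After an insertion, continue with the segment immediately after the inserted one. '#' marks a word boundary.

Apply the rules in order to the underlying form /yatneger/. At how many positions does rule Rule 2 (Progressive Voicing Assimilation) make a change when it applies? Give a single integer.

0

Rule 1 Stop Lenition: [yatneger] → [yatneher]
Rule 2 Progressive Voicing Assimilation: no change — [yatneher]
Rule 3 Medial Vowel Deletion: [yatneher] → [yatnhr]
Rule 4 Cluster Epenthesis: [yatnhr] → [yatnher]
Rule Rule 2 changed 0 position(s).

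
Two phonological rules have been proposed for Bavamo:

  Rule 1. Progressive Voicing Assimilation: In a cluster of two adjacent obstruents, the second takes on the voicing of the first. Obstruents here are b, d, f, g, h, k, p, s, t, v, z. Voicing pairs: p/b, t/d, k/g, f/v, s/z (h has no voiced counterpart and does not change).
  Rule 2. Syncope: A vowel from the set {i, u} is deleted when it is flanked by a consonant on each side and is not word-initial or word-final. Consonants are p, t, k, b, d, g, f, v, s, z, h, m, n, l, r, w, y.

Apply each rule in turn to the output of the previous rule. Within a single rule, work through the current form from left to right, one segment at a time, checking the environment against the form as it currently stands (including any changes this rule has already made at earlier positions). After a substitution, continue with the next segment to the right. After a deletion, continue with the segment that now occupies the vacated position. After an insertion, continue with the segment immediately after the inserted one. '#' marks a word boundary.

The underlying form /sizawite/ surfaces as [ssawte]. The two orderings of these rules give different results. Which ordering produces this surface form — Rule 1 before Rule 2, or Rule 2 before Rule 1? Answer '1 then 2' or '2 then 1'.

Order 1 then 2:
  1 Progressive Voicing Assimilation: no change — [sizawite]
  2 Syncope: [sizawite] → [szawte]
  result: [szawte]
Order 2 then 1:
  2 Syncope: [sizawite] → [szawte]
  1 Progressive Voicing Assimilation: [szawte] → [ssawte]
  result: [ssawte]

2 then 1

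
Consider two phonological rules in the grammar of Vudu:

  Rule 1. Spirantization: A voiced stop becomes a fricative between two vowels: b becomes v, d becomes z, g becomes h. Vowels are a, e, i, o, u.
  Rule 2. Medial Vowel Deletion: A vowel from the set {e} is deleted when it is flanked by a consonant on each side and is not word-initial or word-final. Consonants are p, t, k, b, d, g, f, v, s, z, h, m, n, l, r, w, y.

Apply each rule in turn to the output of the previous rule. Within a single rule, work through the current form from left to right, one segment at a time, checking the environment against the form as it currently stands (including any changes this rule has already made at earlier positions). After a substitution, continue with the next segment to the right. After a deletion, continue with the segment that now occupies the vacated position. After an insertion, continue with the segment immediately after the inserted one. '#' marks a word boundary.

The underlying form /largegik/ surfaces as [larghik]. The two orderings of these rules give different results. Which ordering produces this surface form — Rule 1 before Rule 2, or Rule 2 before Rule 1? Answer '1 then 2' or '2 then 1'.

Order 1 then 2:
  1 Spirantization: [largegik] → [largehik]
  2 Medial Vowel Deletion: [largehik] → [larghik]
  result: [larghik]
Order 2 then 1:
  2 Medial Vowel Deletion: [largegik] → [larggik]
  1 Spirantization: no change — [larggik]
  result: [larggik]

1 then 2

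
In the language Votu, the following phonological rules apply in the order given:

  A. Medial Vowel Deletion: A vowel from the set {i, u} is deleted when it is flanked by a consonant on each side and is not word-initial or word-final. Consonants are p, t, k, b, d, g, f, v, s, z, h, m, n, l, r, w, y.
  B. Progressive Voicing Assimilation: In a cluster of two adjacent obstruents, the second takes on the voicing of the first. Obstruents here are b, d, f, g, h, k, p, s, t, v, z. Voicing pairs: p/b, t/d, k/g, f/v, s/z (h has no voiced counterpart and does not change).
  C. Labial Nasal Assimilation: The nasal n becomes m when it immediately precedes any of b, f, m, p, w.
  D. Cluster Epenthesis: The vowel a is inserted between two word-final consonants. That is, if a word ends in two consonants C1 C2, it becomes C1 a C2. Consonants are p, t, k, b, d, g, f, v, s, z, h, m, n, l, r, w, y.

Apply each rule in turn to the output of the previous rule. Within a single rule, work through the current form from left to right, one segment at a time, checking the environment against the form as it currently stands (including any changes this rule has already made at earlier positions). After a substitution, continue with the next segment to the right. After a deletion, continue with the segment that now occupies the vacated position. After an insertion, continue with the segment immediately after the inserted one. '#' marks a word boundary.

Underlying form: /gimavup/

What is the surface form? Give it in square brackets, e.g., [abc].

[gmavab]

A Medial Vowel Deletion: [gimavup] → [gmavp]
B Progressive Voicing Assimilation: [gmavp] → [gmavb]
C Labial Nasal Assimilation: no change — [gmavb]
D Cluster Epenthesis: [gmavb] → [gmavab]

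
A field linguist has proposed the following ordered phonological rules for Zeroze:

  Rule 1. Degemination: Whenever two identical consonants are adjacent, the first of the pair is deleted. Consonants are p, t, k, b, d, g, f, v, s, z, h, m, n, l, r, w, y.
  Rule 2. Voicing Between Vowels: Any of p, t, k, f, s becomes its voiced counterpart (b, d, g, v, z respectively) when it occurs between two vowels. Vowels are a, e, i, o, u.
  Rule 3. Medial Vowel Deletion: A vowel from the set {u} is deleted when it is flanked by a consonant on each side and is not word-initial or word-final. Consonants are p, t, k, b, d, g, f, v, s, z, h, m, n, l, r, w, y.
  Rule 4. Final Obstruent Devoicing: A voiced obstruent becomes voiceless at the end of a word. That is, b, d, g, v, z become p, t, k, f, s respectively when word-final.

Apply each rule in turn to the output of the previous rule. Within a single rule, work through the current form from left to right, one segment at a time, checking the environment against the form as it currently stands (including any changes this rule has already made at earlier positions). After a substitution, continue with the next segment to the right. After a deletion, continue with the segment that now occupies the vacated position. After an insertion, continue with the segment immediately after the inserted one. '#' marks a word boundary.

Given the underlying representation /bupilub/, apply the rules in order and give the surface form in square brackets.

Rule 1 Degemination: no change — [bupilub]
Rule 2 Voicing Between Vowels: [bupilub] → [bubilub]
Rule 3 Medial Vowel Deletion: [bubilub] → [bbilb]
Rule 4 Final Obstruent Devoicing: [bbilb] → [bbilp]

[bbilp]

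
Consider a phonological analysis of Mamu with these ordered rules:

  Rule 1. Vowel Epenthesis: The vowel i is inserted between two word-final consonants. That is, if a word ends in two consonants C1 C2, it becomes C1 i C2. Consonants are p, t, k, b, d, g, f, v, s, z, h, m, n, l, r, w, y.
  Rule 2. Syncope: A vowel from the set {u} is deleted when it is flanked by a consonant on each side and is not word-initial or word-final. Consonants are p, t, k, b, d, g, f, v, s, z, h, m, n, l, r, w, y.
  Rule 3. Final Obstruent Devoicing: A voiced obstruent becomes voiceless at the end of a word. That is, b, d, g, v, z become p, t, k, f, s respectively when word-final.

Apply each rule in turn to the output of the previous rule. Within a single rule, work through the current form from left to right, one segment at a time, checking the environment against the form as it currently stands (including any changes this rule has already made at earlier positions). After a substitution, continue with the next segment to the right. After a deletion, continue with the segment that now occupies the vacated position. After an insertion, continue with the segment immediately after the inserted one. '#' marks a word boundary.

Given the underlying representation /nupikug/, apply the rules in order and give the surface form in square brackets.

[npikk]

Rule 1 Vowel Epenthesis: no change — [nupikug]
Rule 2 Syncope: [nupikug] → [npikg]
Rule 3 Final Obstruent Devoicing: [npikg] → [npikk]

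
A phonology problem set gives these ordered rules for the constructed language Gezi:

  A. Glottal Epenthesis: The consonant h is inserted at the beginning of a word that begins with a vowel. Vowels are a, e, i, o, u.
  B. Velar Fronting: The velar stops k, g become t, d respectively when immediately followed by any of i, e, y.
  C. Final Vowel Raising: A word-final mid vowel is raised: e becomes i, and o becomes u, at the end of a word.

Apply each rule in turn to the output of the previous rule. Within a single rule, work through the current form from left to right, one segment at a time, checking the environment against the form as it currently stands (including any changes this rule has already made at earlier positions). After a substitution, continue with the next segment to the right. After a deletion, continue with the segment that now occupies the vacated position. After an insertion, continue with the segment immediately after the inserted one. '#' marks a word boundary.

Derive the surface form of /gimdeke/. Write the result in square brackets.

A Glottal Epenthesis: no change — [gimdeke]
B Velar Fronting: [gimdeke] → [dimdete]
C Final Vowel Raising: [dimdete] → [dimdeti]

[dimdeti]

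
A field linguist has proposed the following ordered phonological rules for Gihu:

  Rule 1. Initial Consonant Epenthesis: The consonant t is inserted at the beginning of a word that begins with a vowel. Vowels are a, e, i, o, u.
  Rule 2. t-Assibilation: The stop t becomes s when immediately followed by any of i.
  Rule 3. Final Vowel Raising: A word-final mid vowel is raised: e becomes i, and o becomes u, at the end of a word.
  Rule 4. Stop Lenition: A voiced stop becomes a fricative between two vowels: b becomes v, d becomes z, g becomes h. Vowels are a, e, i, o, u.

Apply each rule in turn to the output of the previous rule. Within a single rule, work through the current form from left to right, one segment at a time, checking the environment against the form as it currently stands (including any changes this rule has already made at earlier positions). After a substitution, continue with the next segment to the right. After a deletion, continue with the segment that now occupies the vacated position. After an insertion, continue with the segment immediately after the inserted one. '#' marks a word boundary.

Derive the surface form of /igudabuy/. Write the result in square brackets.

[sihuzavuy]

Rule 1 Initial Consonant Epenthesis: [igudabuy] → [tigudabuy]
Rule 2 t-Assibilation: [tigudabuy] → [sigudabuy]
Rule 3 Final Vowel Raising: no change — [sigudabuy]
Rule 4 Stop Lenition: [sigudabuy] → [sihuzavuy]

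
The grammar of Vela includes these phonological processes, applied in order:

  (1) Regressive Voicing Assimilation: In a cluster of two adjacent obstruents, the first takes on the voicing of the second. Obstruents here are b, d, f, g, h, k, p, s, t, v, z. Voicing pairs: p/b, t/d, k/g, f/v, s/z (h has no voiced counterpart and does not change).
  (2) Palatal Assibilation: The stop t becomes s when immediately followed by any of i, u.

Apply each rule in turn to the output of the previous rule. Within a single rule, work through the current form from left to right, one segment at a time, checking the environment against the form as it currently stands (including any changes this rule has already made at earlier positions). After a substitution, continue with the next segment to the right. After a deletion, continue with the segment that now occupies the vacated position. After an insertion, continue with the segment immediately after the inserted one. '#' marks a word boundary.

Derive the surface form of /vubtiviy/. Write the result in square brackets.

(1) Regressive Voicing Assimilation: [vubtiviy] → [vuptiviy]
(2) Palatal Assibilation: [vuptiviy] → [vupsiviy]

[vupsiviy]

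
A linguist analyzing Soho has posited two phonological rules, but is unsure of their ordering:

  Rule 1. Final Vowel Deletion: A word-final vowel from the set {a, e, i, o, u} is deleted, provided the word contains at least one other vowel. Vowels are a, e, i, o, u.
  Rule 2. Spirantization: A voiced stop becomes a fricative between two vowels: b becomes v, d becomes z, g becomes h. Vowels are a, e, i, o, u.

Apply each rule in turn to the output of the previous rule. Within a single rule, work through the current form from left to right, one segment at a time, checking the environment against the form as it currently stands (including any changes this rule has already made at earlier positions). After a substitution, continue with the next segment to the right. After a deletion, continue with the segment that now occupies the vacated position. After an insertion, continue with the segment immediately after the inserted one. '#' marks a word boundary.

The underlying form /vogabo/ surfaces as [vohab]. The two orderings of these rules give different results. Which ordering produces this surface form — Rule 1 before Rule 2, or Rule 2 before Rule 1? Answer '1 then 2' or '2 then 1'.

1 then 2

Order 1 then 2:
  1 Final Vowel Deletion: [vogabo] → [vogab]
  2 Spirantization: [vogab] → [vohab]
  result: [vohab]
Order 2 then 1:
  2 Spirantization: [vogabo] → [vohavo]
  1 Final Vowel Deletion: [vohavo] → [vohav]
  result: [vohav]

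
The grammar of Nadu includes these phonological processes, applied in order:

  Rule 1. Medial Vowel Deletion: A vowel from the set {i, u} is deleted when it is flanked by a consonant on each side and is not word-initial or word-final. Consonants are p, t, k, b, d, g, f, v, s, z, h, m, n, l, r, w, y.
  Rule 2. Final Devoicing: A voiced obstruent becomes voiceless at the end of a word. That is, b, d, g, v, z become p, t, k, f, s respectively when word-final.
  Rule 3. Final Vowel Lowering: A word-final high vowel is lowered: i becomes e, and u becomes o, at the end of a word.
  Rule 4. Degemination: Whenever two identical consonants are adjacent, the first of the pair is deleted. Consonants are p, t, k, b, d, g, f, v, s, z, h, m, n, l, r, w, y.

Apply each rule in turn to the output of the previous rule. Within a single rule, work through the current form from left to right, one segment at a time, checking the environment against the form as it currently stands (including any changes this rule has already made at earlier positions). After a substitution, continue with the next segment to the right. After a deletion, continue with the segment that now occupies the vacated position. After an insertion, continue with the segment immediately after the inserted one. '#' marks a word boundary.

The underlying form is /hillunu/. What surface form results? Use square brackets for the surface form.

[hlno]

Rule 1 Medial Vowel Deletion: [hillunu] → [hllnu]
Rule 2 Final Devoicing: no change — [hllnu]
Rule 3 Final Vowel Lowering: [hllnu] → [hllno]
Rule 4 Degemination: [hllno] → [hlno]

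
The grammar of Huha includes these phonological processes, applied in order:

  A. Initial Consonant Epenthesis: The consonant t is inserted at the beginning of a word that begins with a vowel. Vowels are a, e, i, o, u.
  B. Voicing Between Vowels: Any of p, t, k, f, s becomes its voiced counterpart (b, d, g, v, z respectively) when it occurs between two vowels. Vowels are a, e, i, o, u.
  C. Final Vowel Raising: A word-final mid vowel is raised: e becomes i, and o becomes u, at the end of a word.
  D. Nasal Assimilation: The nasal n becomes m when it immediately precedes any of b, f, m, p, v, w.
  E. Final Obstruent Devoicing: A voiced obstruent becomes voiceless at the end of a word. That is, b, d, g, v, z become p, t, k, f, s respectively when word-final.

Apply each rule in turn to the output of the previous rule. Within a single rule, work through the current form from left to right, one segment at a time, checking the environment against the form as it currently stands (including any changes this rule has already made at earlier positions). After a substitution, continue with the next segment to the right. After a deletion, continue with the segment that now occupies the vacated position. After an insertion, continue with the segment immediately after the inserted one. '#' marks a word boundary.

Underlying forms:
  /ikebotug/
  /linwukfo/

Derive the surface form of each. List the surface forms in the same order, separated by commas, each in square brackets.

/ikebotug/:
  A Initial Consonant Epenthesis: [ikebotug] → [tikebotug]
  B Voicing Between Vowels: [tikebotug] → [tigebodug]
  C Final Vowel Raising: no change — [tigebodug]
  D Nasal Assimilation: no change — [tigebodug]
  E Final Obstruent Devoicing: [tigebodug] → [tigeboduk]
/linwukfo/:
  A Initial Consonant Epenthesis: no change — [linwukfo]
  B Voicing Between Vowels: no change — [linwukfo]
  C Final Vowel Raising: [linwukfo] → [linwukfu]
  D Nasal Assimilation: [linwukfu] → [limwukfu]
  E Final Obstruent Devoicing: no change — [limwukfu]

[tigeboduk], [limwukfu]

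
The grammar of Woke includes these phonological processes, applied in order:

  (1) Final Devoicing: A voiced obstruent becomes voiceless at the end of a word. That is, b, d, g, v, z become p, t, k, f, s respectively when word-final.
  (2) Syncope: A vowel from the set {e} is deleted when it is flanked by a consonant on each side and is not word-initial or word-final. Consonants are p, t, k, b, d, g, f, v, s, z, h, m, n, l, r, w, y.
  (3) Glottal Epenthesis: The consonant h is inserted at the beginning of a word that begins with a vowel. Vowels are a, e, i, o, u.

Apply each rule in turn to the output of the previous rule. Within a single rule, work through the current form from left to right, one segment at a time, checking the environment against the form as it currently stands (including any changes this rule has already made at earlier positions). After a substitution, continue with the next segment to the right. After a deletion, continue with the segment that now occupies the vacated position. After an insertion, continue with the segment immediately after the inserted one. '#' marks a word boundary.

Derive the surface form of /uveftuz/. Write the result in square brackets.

(1) Final Devoicing: [uveftuz] → [uveftus]
(2) Syncope: [uveftus] → [uvftus]
(3) Glottal Epenthesis: [uvftus] → [huvftus]

[huvftus]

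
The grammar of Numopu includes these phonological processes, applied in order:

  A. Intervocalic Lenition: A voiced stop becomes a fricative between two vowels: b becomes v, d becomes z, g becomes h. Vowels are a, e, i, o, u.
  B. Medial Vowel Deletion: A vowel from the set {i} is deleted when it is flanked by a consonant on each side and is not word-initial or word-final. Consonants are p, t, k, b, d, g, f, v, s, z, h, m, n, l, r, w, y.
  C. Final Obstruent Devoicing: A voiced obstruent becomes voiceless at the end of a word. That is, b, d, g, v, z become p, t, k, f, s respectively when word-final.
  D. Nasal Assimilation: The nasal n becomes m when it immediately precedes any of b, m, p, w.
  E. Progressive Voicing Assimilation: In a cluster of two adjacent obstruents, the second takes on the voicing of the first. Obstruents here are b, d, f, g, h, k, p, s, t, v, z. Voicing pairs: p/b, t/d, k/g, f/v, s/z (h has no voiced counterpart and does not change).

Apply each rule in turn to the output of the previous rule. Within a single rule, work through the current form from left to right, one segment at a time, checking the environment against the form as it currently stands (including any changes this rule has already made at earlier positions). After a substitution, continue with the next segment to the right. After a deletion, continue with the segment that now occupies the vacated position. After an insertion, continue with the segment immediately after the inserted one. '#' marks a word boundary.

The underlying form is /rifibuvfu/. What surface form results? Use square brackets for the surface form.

[rffuvvu]

A Intervocalic Lenition: [rifibuvfu] → [rifivuvfu]
B Medial Vowel Deletion: [rifivuvfu] → [rfvuvfu]
C Final Obstruent Devoicing: no change — [rfvuvfu]
D Nasal Assimilation: no change — [rfvuvfu]
E Progressive Voicing Assimilation: [rfvuvfu] → [rffuvvu]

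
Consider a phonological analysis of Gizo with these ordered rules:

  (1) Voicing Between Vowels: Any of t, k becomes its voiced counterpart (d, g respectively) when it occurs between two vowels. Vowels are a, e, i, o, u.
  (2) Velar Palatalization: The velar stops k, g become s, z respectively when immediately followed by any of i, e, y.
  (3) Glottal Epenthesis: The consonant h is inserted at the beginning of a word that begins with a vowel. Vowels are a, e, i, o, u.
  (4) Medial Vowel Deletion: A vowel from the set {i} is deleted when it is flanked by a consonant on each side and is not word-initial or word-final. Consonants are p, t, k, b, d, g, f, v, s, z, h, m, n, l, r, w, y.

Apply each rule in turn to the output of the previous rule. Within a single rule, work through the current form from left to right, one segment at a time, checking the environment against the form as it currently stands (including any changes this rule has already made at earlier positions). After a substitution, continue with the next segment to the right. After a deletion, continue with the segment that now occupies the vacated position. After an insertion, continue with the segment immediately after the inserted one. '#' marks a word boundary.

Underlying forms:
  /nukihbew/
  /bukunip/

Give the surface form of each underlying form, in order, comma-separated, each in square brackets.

[nuzhbew], [bugunp]

/nukihbew/:
  (1) Voicing Between Vowels: [nukihbew] → [nugihbew]
  (2) Velar Palatalization: [nugihbew] → [nuzihbew]
  (3) Glottal Epenthesis: no change — [nuzihbew]
  (4) Medial Vowel Deletion: [nuzihbew] → [nuzhbew]
/bukunip/:
  (1) Voicing Between Vowels: [bukunip] → [bugunip]
  (2) Velar Palatalization: no change — [bugunip]
  (3) Glottal Epenthesis: no change — [bugunip]
  (4) Medial Vowel Deletion: [bugunip] → [bugunp]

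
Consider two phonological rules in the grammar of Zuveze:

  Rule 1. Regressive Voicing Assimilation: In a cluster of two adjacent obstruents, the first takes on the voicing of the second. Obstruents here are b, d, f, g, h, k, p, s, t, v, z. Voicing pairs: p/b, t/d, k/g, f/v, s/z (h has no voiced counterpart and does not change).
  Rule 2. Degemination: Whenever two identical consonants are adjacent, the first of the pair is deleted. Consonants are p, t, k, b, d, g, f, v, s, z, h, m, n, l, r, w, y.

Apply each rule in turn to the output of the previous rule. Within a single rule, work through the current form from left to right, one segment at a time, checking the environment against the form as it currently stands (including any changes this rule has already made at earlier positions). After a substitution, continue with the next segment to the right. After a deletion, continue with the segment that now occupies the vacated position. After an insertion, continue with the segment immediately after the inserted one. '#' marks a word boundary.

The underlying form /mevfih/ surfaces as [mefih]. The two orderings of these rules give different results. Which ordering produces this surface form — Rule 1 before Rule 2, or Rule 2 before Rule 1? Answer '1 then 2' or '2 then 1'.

Order 1 then 2:
  1 Regressive Voicing Assimilation: [mevfih] → [meffih]
  2 Degemination: [meffih] → [mefih]
  result: [mefih]
Order 2 then 1:
  2 Degemination: no change — [mevfih]
  1 Regressive Voicing Assimilation: [mevfih] → [meffih]
  result: [meffih]

1 then 2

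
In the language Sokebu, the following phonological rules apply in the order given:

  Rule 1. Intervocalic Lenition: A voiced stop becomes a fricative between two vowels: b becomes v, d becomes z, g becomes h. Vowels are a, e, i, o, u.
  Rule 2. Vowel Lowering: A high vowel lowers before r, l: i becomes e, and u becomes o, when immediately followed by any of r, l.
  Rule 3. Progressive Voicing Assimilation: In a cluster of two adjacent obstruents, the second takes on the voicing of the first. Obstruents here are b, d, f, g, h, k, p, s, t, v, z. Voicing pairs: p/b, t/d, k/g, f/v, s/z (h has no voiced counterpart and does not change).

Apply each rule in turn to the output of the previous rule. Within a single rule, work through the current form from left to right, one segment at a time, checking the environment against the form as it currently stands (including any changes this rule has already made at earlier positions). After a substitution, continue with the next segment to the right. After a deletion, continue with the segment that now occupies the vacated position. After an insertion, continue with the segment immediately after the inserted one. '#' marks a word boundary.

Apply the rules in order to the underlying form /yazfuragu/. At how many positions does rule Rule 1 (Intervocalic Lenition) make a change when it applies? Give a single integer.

Rule 1 Intervocalic Lenition: [yazfuragu] → [yazfurahu]
Rule 2 Vowel Lowering: [yazfurahu] → [yazforahu]
Rule 3 Progressive Voicing Assimilation: [yazforahu] → [yazvorahu]
Rule Rule 1 changed 1 position(s).

1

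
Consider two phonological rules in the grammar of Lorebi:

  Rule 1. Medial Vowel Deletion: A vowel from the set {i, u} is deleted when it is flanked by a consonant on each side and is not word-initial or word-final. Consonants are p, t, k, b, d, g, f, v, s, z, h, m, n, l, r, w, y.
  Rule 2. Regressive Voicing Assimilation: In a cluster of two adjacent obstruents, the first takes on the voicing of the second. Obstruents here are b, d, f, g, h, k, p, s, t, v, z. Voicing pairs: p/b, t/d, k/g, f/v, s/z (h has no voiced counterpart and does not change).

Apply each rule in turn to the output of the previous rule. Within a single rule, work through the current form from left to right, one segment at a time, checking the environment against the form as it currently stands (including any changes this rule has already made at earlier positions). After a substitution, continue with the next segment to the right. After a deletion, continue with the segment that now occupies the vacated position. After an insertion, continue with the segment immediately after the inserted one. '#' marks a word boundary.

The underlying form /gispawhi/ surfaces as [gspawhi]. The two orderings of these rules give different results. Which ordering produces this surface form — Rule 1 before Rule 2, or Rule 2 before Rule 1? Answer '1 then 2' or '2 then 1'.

Order 1 then 2:
  1 Medial Vowel Deletion: [gispawhi] → [gspawhi]
  2 Regressive Voicing Assimilation: [gspawhi] → [kspawhi]
  result: [kspawhi]
Order 2 then 1:
  2 Regressive Voicing Assimilation: no change — [gispawhi]
  1 Medial Vowel Deletion: [gispawhi] → [gspawhi]
  result: [gspawhi]

2 then 1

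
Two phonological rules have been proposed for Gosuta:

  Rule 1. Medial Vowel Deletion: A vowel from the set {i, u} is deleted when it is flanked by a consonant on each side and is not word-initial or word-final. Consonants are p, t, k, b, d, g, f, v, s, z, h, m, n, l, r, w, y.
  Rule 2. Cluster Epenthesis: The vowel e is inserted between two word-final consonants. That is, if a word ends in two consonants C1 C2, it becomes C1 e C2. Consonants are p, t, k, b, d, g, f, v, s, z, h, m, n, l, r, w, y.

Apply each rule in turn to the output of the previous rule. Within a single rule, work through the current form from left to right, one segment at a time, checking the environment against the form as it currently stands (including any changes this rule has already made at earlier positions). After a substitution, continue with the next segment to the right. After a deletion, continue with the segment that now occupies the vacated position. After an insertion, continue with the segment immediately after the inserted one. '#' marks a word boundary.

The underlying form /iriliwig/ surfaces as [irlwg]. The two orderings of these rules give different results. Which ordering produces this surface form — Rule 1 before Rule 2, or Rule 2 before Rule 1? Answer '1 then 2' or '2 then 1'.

2 then 1

Order 1 then 2:
  1 Medial Vowel Deletion: [iriliwig] → [irlwg]
  2 Cluster Epenthesis: [irlwg] → [irlweg]
  result: [irlweg]
Order 2 then 1:
  2 Cluster Epenthesis: no change — [iriliwig]
  1 Medial Vowel Deletion: [iriliwig] → [irlwg]
  result: [irlwg]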